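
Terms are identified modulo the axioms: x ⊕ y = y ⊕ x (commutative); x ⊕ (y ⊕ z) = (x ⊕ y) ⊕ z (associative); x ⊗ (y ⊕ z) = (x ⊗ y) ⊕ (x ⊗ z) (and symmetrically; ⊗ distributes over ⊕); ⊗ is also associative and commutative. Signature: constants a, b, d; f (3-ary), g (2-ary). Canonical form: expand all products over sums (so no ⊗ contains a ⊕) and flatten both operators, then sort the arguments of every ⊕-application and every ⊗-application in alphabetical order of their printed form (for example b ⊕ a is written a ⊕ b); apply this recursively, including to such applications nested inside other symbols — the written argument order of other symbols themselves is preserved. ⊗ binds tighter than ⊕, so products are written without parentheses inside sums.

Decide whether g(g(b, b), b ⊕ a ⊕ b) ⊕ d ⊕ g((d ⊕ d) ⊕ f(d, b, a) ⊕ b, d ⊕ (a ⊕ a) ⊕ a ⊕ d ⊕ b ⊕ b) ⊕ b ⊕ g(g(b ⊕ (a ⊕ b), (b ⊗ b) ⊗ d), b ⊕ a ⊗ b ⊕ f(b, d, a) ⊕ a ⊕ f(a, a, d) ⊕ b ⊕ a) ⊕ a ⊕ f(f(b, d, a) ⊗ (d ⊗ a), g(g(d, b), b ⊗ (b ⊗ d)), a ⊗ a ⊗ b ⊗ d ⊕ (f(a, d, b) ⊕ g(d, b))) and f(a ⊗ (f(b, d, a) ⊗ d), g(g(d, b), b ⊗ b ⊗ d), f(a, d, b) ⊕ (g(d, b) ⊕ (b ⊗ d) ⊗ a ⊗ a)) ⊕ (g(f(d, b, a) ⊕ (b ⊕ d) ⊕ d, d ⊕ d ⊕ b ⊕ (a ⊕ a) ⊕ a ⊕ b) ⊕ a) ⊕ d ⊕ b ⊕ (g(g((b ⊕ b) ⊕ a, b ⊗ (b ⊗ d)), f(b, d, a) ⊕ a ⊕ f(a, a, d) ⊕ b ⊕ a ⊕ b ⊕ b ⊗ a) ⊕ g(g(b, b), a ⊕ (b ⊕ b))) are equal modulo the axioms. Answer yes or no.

Answer: yes — both canonical forms are a ⊕ b ⊕ d ⊕ f(a ⊗ d ⊗ f(b, d, a), g(g(d, b), b ⊗ b ⊗ d), a ⊗ a ⊗ b ⊗ d ⊕ f(a, d, b) ⊕ g(d, b)) ⊕ g(b ⊕ d ⊕ d ⊕ f(d, b, a), a ⊕ a ⊕ a ⊕ b ⊕ b ⊕ d ⊕ d) ⊕ g(g(a ⊕ b ⊕ b, b ⊗ b ⊗ d), a ⊕ a ⊕ a ⊗ b ⊕ b ⊕ b ⊕ f(a, a, d) ⊕ f(b, d, a)) ⊕ g(g(b, b), a ⊕ b ⊕ b)

Derivation:
Left:  g(g(b, b), b ⊕ a ⊕ b) ⊕ d ⊕ g((d ⊕ d) ⊕ f(d, b, a) ⊕ b, d ⊕ (a ⊕ a) ⊕ a ⊕ d ⊕ b ⊕ b) ⊕ b ⊕ g(g(b ⊕ (a ⊕ b), (b ⊗ b) ⊗ d), b ⊕ a ⊗ b ⊕ f(b, d, a) ⊕ a ⊕ f(a, a, d) ⊕ b ⊕ a) ⊕ a ⊕ f(f(b, d, a) ⊗ (d ⊗ a), g(g(d, b), b ⊗ (b ⊗ d)), a ⊗ a ⊗ b ⊗ d ⊕ (f(a, d, b) ⊕ g(d, b)))
  Un-nest:  g(g(b, b), a ⊕ b ⊕ b) ⊕ d ⊕ g(b ⊕ d ⊕ d ⊕ f(d, b, a), a ⊕ a ⊕ a ⊕ b ⊕ b ⊕ d ⊕ d) ⊕ b ⊕ g(g(a ⊕ b ⊕ b, b ⊗ b ⊗ d), a ⊕ a ⊕ a ⊗ b ⊕ b ⊕ b ⊕ f(a, a, d) ⊕ f(b, d, a)) ⊕ a ⊕ f(a ⊗ d ⊗ f(b, d, a), g(g(d, b), b ⊗ b ⊗ d), a ⊗ a ⊗ b ⊗ d ⊕ f(a, d, b) ⊕ g(d, b))
  Sort arguments:  a ⊕ b ⊕ d ⊕ f(a ⊗ d ⊗ f(b, d, a), g(g(d, b), b ⊗ b ⊗ d), a ⊗ a ⊗ b ⊗ d ⊕ f(a, d, b) ⊕ g(d, b)) ⊕ g(b ⊕ d ⊕ d ⊕ f(d, b, a), a ⊕ a ⊕ a ⊕ b ⊕ b ⊕ d ⊕ d) ⊕ g(g(a ⊕ b ⊕ b, b ⊗ b ⊗ d), a ⊕ a ⊕ a ⊗ b ⊕ b ⊕ b ⊕ f(a, a, d) ⊕ f(b, d, a)) ⊕ g(g(b, b), a ⊕ b ⊕ b)
Right:  f(a ⊗ (f(b, d, a) ⊗ d), g(g(d, b), b ⊗ b ⊗ d), f(a, d, b) ⊕ (g(d, b) ⊕ (b ⊗ d) ⊗ a ⊗ a)) ⊕ (g(f(d, b, a) ⊕ (b ⊕ d) ⊕ d, d ⊕ d ⊕ b ⊕ (a ⊕ a) ⊕ a ⊕ b) ⊕ a) ⊕ d ⊕ b ⊕ (g(g((b ⊕ b) ⊕ a, b ⊗ (b ⊗ d)), f(b, d, a) ⊕ a ⊕ f(a, a, d) ⊕ b ⊕ a ⊕ b ⊕ b ⊗ a) ⊕ g(g(b, b), a ⊕ (b ⊕ b)))
  Un-nest:  f(a ⊗ d ⊗ f(b, d, a), g(g(d, b), b ⊗ b ⊗ d), a ⊗ a ⊗ b ⊗ d ⊕ f(a, d, b) ⊕ g(d, b)) ⊕ g(b ⊕ d ⊕ d ⊕ f(d, b, a), a ⊕ a ⊕ a ⊕ b ⊕ b ⊕ d ⊕ d) ⊕ a ⊕ d ⊕ b ⊕ g(g(a ⊕ b ⊕ b, b ⊗ b ⊗ d), a ⊕ a ⊕ a ⊗ b ⊕ b ⊕ b ⊕ f(a, a, d) ⊕ f(b, d, a)) ⊕ g(g(b, b), a ⊕ b ⊕ b)
  Sort:  a ⊕ b ⊕ d ⊕ f(a ⊗ d ⊗ f(b, d, a), g(g(d, b), b ⊗ b ⊗ d), a ⊗ a ⊗ b ⊗ d ⊕ f(a, d, b) ⊕ g(d, b)) ⊕ g(b ⊕ d ⊕ d ⊕ f(d, b, a), a ⊕ a ⊕ a ⊕ b ⊕ b ⊕ d ⊕ d) ⊕ g(g(a ⊕ b ⊕ b, b ⊗ b ⊗ d), a ⊕ a ⊕ a ⊗ b ⊕ b ⊕ b ⊕ f(a, a, d) ⊕ f(b, d, a)) ⊕ g(g(b, b), a ⊕ b ⊕ b)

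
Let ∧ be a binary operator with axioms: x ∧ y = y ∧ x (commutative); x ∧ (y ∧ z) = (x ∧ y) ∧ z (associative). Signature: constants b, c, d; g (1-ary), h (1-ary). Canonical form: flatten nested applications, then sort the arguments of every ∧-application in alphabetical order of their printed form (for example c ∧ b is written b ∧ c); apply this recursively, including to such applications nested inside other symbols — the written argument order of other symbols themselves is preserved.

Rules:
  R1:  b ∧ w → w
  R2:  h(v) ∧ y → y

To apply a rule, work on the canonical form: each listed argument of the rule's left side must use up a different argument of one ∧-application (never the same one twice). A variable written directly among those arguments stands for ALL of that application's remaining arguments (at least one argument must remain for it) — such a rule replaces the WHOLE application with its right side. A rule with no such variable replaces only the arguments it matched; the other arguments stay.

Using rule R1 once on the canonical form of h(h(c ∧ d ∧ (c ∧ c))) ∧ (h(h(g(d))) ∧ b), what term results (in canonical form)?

Answer: h(h(c ∧ c ∧ c ∧ d)) ∧ h(h(g(d)))

Derivation:
Canonical form:  b ∧ h(h(c ∧ c ∧ c ∧ d)) ∧ h(h(g(d)))
R1 matches:  uses b;  w := h(h(c ∧ c ∧ c ∧ d)) ∧ h(h(g(d)))
The variable takes the whole remainder — replace the entire application.
Giving:  h(h(c ∧ c ∧ c ∧ d)) ∧ h(h(g(d)))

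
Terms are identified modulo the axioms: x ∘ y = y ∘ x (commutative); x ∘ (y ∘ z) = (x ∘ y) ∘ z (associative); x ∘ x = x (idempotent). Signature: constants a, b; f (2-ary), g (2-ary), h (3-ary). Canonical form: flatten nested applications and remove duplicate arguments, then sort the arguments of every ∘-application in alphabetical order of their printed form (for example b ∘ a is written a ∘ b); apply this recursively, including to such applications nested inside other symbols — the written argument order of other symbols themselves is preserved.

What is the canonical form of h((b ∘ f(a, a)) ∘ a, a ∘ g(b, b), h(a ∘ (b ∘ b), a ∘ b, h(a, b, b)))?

Answer: h(a ∘ b ∘ f(a, a), a ∘ g(b, b), h(a ∘ b, a ∘ b, h(a, b, b)))

Derivation:
Work inside:  (b ∘ f(a, a)) ∘ a
Flatten:  b ∘ f(a, a) ∘ a
Sort:  a ∘ b ∘ f(a, a)
Rebuild:  h(a ∘ b ∘ f(a, a), a ∘ g(b, b), h(a ∘ b, a ∘ b, h(a, b, b)))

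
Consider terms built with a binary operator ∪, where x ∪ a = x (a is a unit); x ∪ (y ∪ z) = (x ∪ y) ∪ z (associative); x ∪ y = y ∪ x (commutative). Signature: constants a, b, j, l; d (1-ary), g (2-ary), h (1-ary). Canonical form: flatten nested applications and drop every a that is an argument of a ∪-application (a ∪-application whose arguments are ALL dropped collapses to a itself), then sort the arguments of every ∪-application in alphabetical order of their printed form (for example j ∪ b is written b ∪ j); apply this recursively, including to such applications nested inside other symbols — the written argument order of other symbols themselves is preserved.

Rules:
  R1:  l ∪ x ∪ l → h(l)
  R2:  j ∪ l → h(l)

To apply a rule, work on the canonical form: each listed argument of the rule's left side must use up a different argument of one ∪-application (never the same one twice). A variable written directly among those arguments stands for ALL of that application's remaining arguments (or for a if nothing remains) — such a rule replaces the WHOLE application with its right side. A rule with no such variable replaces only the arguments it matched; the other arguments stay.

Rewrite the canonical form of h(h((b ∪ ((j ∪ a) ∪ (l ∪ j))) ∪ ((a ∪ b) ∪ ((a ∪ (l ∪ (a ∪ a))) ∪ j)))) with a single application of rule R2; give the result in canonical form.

Canonical form:  h(h(b ∪ b ∪ j ∪ j ∪ j ∪ l ∪ l))
Apply R2:  consuming j, l
New term:  h(h(b ∪ b ∪ h(l) ∪ j ∪ j ∪ l))

Answer: h(h(b ∪ b ∪ h(l) ∪ j ∪ j ∪ l))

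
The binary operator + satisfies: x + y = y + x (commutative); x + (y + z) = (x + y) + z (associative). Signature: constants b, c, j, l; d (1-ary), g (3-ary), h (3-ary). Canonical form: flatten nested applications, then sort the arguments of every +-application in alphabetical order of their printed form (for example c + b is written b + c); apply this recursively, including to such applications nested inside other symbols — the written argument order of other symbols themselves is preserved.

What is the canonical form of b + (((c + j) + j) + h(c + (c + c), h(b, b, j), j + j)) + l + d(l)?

Answer: b + c + d(l) + h(c + c + c, h(b, b, j), j + j) + j + j + l

Derivation:
Merge nested applications:  b + c + j + j + h(c + (c + c), h(b, b, j), j + j) + l + d(l)
Canonicalize subterm:  h(c + (c + c), h(b, b, j), j + j)  →  h(c + c + c, h(b, b, j), j + j)
Sort arguments:  b + c + d(l) + h(c + c + c, h(b, b, j), j + j) + j + j + l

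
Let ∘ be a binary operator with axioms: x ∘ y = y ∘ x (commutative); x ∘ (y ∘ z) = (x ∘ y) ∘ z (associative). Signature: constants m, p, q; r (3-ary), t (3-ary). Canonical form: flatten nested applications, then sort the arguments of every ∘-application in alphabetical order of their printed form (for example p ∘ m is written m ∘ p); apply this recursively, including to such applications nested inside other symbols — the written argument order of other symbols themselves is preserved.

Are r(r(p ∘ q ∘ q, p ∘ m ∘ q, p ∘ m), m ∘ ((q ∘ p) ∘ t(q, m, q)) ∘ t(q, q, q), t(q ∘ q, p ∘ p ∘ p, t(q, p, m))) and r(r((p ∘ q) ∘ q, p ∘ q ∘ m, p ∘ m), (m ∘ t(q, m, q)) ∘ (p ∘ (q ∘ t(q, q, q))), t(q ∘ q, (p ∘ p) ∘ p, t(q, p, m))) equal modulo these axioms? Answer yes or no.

Answer: yes — both canonical forms are r(r(p ∘ q ∘ q, m ∘ p ∘ q, m ∘ p), m ∘ p ∘ q ∘ t(q, m, q) ∘ t(q, q, q), t(q ∘ q, p ∘ p ∘ p, t(q, p, m)))

Derivation:
Left:  r(r(p ∘ q ∘ q, p ∘ m ∘ q, p ∘ m), m ∘ ((q ∘ p) ∘ t(q, m, q)) ∘ t(q, q, q), t(q ∘ q, p ∘ p ∘ p, t(q, p, m)))
  Focus inside:  m ∘ ((q ∘ p) ∘ t(q, m, q)) ∘ t(q, q, q)
  Un-nest:  m ∘ q ∘ p ∘ t(q, m, q) ∘ t(q, q, q)
  Sort arguments:  m ∘ p ∘ q ∘ t(q, m, q) ∘ t(q, q, q)
  Reassemble:  r(r(p ∘ q ∘ q, m ∘ p ∘ q, m ∘ p), m ∘ p ∘ q ∘ t(q, m, q) ∘ t(q, q, q), t(q ∘ q, p ∘ p ∘ p, t(q, p, m)))
Right:  r(r((p ∘ q) ∘ q, p ∘ q ∘ m, p ∘ m), (m ∘ t(q, m, q)) ∘ (p ∘ (q ∘ t(q, q, q))), t(q ∘ q, (p ∘ p) ∘ p, t(q, p, m)))
  Work inside:  (m ∘ t(q, m, q)) ∘ (p ∘ (q ∘ t(q, q, q)))
  Merge nested applications:  m ∘ t(q, m, q) ∘ p ∘ q ∘ t(q, q, q)
  Sort:  m ∘ p ∘ q ∘ t(q, m, q) ∘ t(q, q, q)
  Put back:  r(r(p ∘ q ∘ q, m ∘ p ∘ q, m ∘ p), m ∘ p ∘ q ∘ t(q, m, q) ∘ t(q, q, q), t(q ∘ q, p ∘ p ∘ p, t(q, p, m)))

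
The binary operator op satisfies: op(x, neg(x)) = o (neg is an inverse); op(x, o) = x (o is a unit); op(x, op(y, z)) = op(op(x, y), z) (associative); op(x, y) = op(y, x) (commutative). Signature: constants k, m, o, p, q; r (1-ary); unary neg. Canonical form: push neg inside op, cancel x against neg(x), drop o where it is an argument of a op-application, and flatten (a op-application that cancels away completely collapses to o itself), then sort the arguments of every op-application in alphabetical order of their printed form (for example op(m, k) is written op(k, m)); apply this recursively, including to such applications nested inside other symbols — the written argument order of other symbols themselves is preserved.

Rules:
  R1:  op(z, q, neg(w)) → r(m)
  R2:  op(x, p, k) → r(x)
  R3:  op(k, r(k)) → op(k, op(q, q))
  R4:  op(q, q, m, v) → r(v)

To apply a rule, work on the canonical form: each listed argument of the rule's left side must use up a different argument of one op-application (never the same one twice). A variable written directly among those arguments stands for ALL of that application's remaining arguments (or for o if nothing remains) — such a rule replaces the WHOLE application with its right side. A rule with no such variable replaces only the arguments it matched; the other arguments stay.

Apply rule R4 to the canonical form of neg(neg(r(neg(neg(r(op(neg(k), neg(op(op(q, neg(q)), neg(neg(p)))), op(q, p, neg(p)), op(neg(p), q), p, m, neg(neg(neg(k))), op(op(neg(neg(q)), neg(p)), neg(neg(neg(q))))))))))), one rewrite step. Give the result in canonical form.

Answer: r(r(r(op(neg(k), neg(k), neg(p), neg(p)))))

Derivation:
Canonical form:  r(r(op(m, neg(k), neg(k), neg(p), neg(p), q, q)))
R4 matches:  uses m, q, q;  v := op(neg(k), neg(k), neg(p), neg(p))
The extension variable absorbs all remaining arguments, so the whole application is rewritten.
Result:  r(r(r(op(neg(k), neg(k), neg(p), neg(p)))))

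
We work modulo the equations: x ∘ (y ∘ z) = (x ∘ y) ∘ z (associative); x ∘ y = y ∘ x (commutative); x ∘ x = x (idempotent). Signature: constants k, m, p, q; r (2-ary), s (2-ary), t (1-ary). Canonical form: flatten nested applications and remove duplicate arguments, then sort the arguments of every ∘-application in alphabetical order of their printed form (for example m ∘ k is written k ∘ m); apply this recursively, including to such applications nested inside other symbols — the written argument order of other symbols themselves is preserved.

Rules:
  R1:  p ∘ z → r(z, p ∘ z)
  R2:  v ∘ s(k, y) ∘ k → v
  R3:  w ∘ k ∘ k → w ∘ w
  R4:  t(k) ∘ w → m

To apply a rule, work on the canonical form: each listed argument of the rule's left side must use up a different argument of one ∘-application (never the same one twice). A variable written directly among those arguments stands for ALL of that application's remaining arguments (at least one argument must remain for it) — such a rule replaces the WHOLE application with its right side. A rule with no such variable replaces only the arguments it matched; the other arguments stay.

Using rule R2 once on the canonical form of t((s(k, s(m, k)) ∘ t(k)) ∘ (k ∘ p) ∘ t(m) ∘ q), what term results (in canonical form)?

Canonical form:  t(k ∘ p ∘ q ∘ s(k, s(m, k)) ∘ t(k) ∘ t(m))
R2 matches:  uses k, s(k, s(m, k));  v := p ∘ q ∘ t(k) ∘ t(m), y := s(m, k)
Every leftover argument binds to the variable; the entire application is replaced.
New term:  t(p ∘ q ∘ t(k) ∘ t(m))

Answer: t(p ∘ q ∘ t(k) ∘ t(m))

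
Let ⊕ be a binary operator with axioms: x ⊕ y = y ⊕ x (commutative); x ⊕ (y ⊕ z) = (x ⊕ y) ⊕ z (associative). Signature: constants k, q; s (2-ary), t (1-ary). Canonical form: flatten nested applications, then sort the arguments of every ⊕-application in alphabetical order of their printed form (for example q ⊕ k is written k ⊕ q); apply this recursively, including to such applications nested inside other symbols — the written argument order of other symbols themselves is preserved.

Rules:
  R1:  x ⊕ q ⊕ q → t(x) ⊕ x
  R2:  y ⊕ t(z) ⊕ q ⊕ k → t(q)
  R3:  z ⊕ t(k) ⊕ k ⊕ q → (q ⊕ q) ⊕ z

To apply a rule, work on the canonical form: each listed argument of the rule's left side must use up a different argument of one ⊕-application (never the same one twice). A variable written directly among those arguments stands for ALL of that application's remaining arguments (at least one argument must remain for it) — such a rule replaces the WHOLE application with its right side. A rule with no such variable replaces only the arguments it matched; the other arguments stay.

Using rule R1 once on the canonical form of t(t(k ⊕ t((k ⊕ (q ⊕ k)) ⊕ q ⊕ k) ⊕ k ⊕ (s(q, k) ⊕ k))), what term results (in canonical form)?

Answer: t(t(k ⊕ k ⊕ k ⊕ s(q, k) ⊕ t(k ⊕ k ⊕ k ⊕ t(k ⊕ k ⊕ k))))

Derivation:
Canonical form:  t(t(k ⊕ k ⊕ k ⊕ s(q, k) ⊕ t(k ⊕ k ⊕ k ⊕ q ⊕ q)))
R1 matches:  uses q, q;  x := k ⊕ k ⊕ k
The extension variable absorbs all remaining arguments, so the whole application is rewritten.
Giving:  t(t(k ⊕ k ⊕ k ⊕ s(q, k) ⊕ t(k ⊕ k ⊕ k ⊕ t(k ⊕ k ⊕ k))))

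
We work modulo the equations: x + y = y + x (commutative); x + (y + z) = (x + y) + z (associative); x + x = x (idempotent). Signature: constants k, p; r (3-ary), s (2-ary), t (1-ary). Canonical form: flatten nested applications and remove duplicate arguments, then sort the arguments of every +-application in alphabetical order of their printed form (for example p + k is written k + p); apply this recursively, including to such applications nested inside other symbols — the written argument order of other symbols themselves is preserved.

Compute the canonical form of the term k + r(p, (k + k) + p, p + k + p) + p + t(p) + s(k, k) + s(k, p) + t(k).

Answer: k + p + r(p, k + p, k + p) + s(k, k) + s(k, p) + t(k) + t(p)

Derivation:
Simplify inside:  r(p, (k + k) + p, p + k + p)  →  r(p, k + p, k + p)
Sort:  k + p + r(p, k + p, k + p) + s(k, k) + s(k, p) + t(k) + t(p)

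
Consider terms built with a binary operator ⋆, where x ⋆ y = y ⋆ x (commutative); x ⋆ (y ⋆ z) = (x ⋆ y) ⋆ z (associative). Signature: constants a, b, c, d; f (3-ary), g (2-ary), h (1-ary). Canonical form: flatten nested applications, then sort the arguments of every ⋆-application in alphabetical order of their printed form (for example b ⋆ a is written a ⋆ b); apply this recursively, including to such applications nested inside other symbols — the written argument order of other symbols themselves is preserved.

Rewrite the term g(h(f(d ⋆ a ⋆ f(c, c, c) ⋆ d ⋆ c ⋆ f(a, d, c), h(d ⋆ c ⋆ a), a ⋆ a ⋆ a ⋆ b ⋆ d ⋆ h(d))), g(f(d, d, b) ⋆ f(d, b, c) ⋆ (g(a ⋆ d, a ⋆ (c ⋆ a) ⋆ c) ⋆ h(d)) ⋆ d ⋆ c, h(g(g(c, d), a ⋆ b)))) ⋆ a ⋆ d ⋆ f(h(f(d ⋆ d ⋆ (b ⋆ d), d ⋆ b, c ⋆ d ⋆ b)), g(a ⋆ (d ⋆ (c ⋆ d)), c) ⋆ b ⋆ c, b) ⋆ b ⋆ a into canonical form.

Answer: a ⋆ a ⋆ b ⋆ d ⋆ f(h(f(b ⋆ d ⋆ d ⋆ d, b ⋆ d, b ⋆ c ⋆ d)), b ⋆ c ⋆ g(a ⋆ c ⋆ d ⋆ d, c), b) ⋆ g(h(f(a ⋆ c ⋆ d ⋆ d ⋆ f(a, d, c) ⋆ f(c, c, c), h(a ⋆ c ⋆ d), a ⋆ a ⋆ a ⋆ b ⋆ d ⋆ h(d))), g(c ⋆ d ⋆ f(d, b, c) ⋆ f(d, d, b) ⋆ g(a ⋆ d, a ⋆ a ⋆ c ⋆ c) ⋆ h(d), h(g(g(c, d), a ⋆ b))))

Derivation:
Inside:  g(h(f(d ⋆ a ⋆ f(c, c, c) ⋆ d ⋆ c ⋆ f(a, d, c), h(d ⋆ c ⋆ a), a ⋆ a ⋆ a ⋆ b ⋆ d ⋆ h(d))), g(f(d, d, b) ⋆ f(d, b, c) ⋆ (g(a ⋆ d, a ⋆ (c ⋆ a) ⋆ c) ⋆ h(d)) ⋆ d ⋆ c, h(g(g(c, d), a ⋆ b))))  →  g(h(f(a ⋆ c ⋆ d ⋆ d ⋆ f(a, d, c) ⋆ f(c, c, c), h(a ⋆ c ⋆ d), a ⋆ a ⋆ a ⋆ b ⋆ d ⋆ h(d))), g(c ⋆ d ⋆ f(d, b, c) ⋆ f(d, d, b) ⋆ g(a ⋆ d, a ⋆ a ⋆ c ⋆ c) ⋆ h(d), h(g(g(c, d), a ⋆ b))))
Canonicalize subterm:  f(h(f(d ⋆ d ⋆ (b ⋆ d), d ⋆ b, c ⋆ d ⋆ b)), g(a ⋆ (d ⋆ (c ⋆ d)), c) ⋆ b ⋆ c, b)  →  f(h(f(b ⋆ d ⋆ d ⋆ d, b ⋆ d, b ⋆ c ⋆ d)), b ⋆ c ⋆ g(a ⋆ c ⋆ d ⋆ d, c), b)
Order the arguments:  a ⋆ a ⋆ b ⋆ d ⋆ f(h(f(b ⋆ d ⋆ d ⋆ d, b ⋆ d, b ⋆ c ⋆ d)), b ⋆ c ⋆ g(a ⋆ c ⋆ d ⋆ d, c), b) ⋆ g(h(f(a ⋆ c ⋆ d ⋆ d ⋆ f(a, d, c) ⋆ f(c, c, c), h(a ⋆ c ⋆ d), a ⋆ a ⋆ a ⋆ b ⋆ d ⋆ h(d))), g(c ⋆ d ⋆ f(d, b, c) ⋆ f(d, d, b) ⋆ g(a ⋆ d, a ⋆ a ⋆ c ⋆ c) ⋆ h(d), h(g(g(c, d), a ⋆ b))))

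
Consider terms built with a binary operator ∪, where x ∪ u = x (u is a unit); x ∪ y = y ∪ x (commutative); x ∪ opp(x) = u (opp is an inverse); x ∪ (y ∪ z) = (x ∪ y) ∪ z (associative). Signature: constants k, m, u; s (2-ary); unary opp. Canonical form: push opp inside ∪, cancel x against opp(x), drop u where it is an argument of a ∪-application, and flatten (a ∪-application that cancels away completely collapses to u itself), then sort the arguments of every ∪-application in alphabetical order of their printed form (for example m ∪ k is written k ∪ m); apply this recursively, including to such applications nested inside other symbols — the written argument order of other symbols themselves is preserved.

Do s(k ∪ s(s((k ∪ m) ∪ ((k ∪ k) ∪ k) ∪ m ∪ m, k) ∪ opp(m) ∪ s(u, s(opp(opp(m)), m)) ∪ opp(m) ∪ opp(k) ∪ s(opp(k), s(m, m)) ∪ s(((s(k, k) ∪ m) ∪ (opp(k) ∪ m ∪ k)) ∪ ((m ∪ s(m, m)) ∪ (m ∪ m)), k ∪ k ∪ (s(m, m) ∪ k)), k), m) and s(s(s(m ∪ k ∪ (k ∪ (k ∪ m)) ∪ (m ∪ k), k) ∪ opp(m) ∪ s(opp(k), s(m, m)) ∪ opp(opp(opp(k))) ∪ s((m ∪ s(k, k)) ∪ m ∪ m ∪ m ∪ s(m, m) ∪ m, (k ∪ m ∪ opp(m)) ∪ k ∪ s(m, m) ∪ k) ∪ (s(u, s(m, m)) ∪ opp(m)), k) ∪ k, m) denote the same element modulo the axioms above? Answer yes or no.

Answer: yes — both canonical forms are s(k ∪ s(opp(k) ∪ opp(m) ∪ opp(m) ∪ s(k ∪ k ∪ k ∪ k ∪ m ∪ m ∪ m, k) ∪ s(m ∪ m ∪ m ∪ m ∪ m ∪ s(k, k) ∪ s(m, m), k ∪ k ∪ k ∪ s(m, m)) ∪ s(opp(k), s(m, m)) ∪ s(u, s(m, m)), k), m)

Derivation:
Left:  s(k ∪ s(s((k ∪ m) ∪ ((k ∪ k) ∪ k) ∪ m ∪ m, k) ∪ opp(m) ∪ s(u, s(opp(opp(m)), m)) ∪ opp(m) ∪ opp(k) ∪ s(opp(k), s(m, m)) ∪ s(((s(k, k) ∪ m) ∪ (opp(k) ∪ m ∪ k)) ∪ ((m ∪ s(m, m)) ∪ (m ∪ m)), k ∪ k ∪ (s(m, m) ∪ k)), k), m)
  Work inside:  k ∪ s(s((k ∪ m) ∪ ((k ∪ k) ∪ k) ∪ m ∪ m, k) ∪ opp(m) ∪ s(u, s(opp(opp(m)), m)) ∪ opp(m) ∪ opp(k) ∪ s(opp(k), s(m, m)) ∪ s(((s(k, k) ∪ m) ∪ (opp(k) ∪ m ∪ k)) ∪ ((m ∪ s(m, m)) ∪ (m ∪ m)), k ∪ k ∪ (s(m, m) ∪ k)), k)
  Push opp inside:  distribute opp over ∪ and collapse double opp
  Collect terms:  k ∪ s(opp(k) ∪ opp(m) ∪ opp(m) ∪ s(k ∪ k ∪ k ∪ k ∪ m ∪ m ∪ m, k) ∪ s(m ∪ m ∪ m ∪ m ∪ m ∪ s(k, k) ∪ s(m, m), k ∪ k ∪ k ∪ s(m, m)) ∪ s(opp(k), s(m, m)) ∪ s(u, s(m, m)), k)
  Rebuild:  s(k ∪ s(opp(k) ∪ opp(m) ∪ opp(m) ∪ s(k ∪ k ∪ k ∪ k ∪ m ∪ m ∪ m, k) ∪ s(m ∪ m ∪ m ∪ m ∪ m ∪ s(k, k) ∪ s(m, m), k ∪ k ∪ k ∪ s(m, m)) ∪ s(opp(k), s(m, m)) ∪ s(u, s(m, m)), k), m)
Right:  s(s(s(m ∪ k ∪ (k ∪ (k ∪ m)) ∪ (m ∪ k), k) ∪ opp(m) ∪ s(opp(k), s(m, m)) ∪ opp(opp(opp(k))) ∪ s((m ∪ s(k, k)) ∪ m ∪ m ∪ m ∪ s(m, m) ∪ m, (k ∪ m ∪ opp(m)) ∪ k ∪ s(m, m) ∪ k) ∪ (s(u, s(m, m)) ∪ opp(m)), k) ∪ k, m)
  Work inside:  s(s(m ∪ k ∪ (k ∪ (k ∪ m)) ∪ (m ∪ k), k) ∪ opp(m) ∪ s(opp(k), s(m, m)) ∪ opp(opp(opp(k))) ∪ s((m ∪ s(k, k)) ∪ m ∪ m ∪ m ∪ s(m, m) ∪ m, (k ∪ m ∪ opp(m)) ∪ k ∪ s(m, m) ∪ k) ∪ (s(u, s(m, m)) ∪ opp(m)), k) ∪ k
  Push opp inside:  distribute opp over ∪ and collapse double opp
  Collect:  s(opp(k) ∪ opp(m) ∪ opp(m) ∪ s(k ∪ k ∪ k ∪ k ∪ m ∪ m ∪ m, k) ∪ s(m ∪ m ∪ m ∪ m ∪ m ∪ s(k, k) ∪ s(m, m), k ∪ k ∪ k ∪ s(m, m)) ∪ s(opp(k), s(m, m)) ∪ s(u, s(m, m)), k) ∪ k
  Sort:  k ∪ s(opp(k) ∪ opp(m) ∪ opp(m) ∪ s(k ∪ k ∪ k ∪ k ∪ m ∪ m ∪ m, k) ∪ s(m ∪ m ∪ m ∪ m ∪ m ∪ s(k, k) ∪ s(m, m), k ∪ k ∪ k ∪ s(m, m)) ∪ s(opp(k), s(m, m)) ∪ s(u, s(m, m)), k)
  Put back:  s(k ∪ s(opp(k) ∪ opp(m) ∪ opp(m) ∪ s(k ∪ k ∪ k ∪ k ∪ m ∪ m ∪ m, k) ∪ s(m ∪ m ∪ m ∪ m ∪ m ∪ s(k, k) ∪ s(m, m), k ∪ k ∪ k ∪ s(m, m)) ∪ s(opp(k), s(m, m)) ∪ s(u, s(m, m)), k), m)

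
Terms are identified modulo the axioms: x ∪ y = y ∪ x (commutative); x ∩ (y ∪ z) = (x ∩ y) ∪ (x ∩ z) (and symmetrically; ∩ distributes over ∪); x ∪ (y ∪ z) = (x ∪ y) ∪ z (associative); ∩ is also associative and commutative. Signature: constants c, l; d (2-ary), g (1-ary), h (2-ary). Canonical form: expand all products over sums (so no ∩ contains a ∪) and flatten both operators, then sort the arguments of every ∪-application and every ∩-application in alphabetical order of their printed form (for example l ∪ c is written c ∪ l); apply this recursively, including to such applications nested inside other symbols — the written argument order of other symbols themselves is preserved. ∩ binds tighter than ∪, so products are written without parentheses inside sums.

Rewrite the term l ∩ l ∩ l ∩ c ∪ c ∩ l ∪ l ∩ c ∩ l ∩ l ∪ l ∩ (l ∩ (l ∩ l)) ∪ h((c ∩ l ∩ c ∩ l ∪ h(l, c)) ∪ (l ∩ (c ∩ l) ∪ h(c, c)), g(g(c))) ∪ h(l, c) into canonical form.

Answer: c ∩ l ∪ c ∩ l ∩ l ∩ l ∪ c ∩ l ∩ l ∩ l ∪ h(c ∩ c ∩ l ∩ l ∪ c ∩ l ∩ l ∪ h(c, c) ∪ h(l, c), g(g(c))) ∪ h(l, c) ∪ l ∩ l ∩ l ∩ l

Derivation:
Flatten:  c ∩ l ∩ l ∩ l ∪ c ∩ l ∪ c ∩ l ∩ l ∩ l ∪ l ∩ l ∩ l ∩ l ∪ h(c ∩ c ∩ l ∩ l ∪ c ∩ l ∩ l ∪ h(c, c) ∪ h(l, c), g(g(c))) ∪ h(l, c)
Order the arguments:  c ∩ l ∪ c ∩ l ∩ l ∩ l ∪ c ∩ l ∩ l ∩ l ∪ h(c ∩ c ∩ l ∩ l ∪ c ∩ l ∩ l ∪ h(c, c) ∪ h(l, c), g(g(c))) ∪ h(l, c) ∪ l ∩ l ∩ l ∩ l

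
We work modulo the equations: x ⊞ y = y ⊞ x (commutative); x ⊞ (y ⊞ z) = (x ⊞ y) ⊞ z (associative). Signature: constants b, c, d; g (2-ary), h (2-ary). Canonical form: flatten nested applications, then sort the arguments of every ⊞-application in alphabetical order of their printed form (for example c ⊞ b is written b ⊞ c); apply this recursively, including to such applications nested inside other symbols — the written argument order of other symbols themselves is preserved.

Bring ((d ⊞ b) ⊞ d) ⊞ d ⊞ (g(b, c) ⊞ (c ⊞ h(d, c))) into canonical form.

Answer: b ⊞ c ⊞ d ⊞ d ⊞ d ⊞ g(b, c) ⊞ h(d, c)

Derivation:
Un-nest:  d ⊞ b ⊞ d ⊞ d ⊞ g(b, c) ⊞ c ⊞ h(d, c)
Sort arguments:  b ⊞ c ⊞ d ⊞ d ⊞ d ⊞ g(b, c) ⊞ h(d, c)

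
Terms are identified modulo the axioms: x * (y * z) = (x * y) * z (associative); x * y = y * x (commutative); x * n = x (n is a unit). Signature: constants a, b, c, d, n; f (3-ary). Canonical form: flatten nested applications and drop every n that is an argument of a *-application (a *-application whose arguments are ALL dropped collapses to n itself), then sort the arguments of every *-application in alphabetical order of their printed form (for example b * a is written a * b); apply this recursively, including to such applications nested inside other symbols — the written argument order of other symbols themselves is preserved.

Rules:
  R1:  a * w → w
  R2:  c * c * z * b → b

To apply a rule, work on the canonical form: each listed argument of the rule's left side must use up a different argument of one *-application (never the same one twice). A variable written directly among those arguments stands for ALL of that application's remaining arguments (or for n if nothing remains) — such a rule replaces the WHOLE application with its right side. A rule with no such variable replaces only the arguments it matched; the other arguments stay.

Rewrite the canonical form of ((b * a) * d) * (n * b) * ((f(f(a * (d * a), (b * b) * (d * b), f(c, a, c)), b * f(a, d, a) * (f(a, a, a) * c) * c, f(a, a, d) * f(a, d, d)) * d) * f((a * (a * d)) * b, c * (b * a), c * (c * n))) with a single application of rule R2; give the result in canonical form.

Answer: a * b * b * d * d * f(a * a * b * d, a * b * c, c * c) * f(f(a * a * d, b * b * b * d, f(c, a, c)), b, f(a, a, d) * f(a, d, d))

Derivation:
Canonical form:  a * b * b * d * d * f(a * a * b * d, a * b * c, c * c) * f(f(a * a * d, b * b * b * d, f(c, a, c)), b * c * c * f(a, a, a) * f(a, d, a), f(a, a, d) * f(a, d, d))
R2 matches:  uses b, c, c;  z := f(a, a, a) * f(a, d, a)
The extension variable absorbs all remaining arguments, so the whole application is rewritten.
Result:  a * b * b * d * d * f(a * a * b * d, a * b * c, c * c) * f(f(a * a * d, b * b * b * d, f(c, a, c)), b, f(a, a, d) * f(a, d, d))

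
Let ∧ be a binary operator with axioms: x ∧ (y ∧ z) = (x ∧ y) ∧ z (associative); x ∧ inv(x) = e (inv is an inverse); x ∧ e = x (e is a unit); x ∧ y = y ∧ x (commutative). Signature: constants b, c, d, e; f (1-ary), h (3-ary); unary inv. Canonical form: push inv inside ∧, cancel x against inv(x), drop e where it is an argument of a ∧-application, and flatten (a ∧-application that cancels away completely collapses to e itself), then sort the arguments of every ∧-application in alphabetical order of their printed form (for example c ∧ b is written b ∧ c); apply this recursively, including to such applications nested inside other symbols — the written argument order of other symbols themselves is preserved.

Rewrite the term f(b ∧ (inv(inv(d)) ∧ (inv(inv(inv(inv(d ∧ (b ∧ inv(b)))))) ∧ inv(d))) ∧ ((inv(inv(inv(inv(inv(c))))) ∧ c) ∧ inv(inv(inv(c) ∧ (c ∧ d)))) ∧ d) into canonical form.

Answer: f(b ∧ d ∧ d ∧ d)

Derivation:
Work inside:  b ∧ (inv(inv(d)) ∧ (inv(inv(inv(inv(d ∧ (b ∧ inv(b)))))) ∧ inv(d))) ∧ ((inv(inv(inv(inv(inv(c))))) ∧ c) ∧ inv(inv(inv(c) ∧ (c ∧ d)))) ∧ d
Push inv inside:  distribute inv over ∧ and collapse double inv
Cancel inverse pairs:  c cancels
Combine occurrences:  b ∧ d ∧ d ∧ d
Rebuild:  f(b ∧ d ∧ d ∧ d)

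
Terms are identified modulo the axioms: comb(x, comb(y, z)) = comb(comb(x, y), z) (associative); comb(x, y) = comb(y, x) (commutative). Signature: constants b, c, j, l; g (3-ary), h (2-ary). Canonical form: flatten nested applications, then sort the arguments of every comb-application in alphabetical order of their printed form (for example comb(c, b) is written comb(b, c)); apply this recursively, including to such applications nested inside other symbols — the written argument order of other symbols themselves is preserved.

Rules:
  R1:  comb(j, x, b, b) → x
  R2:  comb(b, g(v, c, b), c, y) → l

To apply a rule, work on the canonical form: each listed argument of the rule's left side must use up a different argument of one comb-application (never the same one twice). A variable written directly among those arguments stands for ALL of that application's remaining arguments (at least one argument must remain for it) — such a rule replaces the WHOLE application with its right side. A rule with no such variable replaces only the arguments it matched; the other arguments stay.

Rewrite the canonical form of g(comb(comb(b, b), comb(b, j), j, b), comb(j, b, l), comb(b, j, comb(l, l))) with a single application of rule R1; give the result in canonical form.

Canonical form:  g(comb(b, b, b, b, j, j), comb(b, j, l), comb(b, j, l, l))
Apply R1:  consuming b, b, j;  x := comb(b, b, j)
The extension variable absorbs all remaining arguments, so the whole application is rewritten.
New term:  g(comb(b, b, j), comb(b, j, l), comb(b, j, l, l))

Answer: g(comb(b, b, j), comb(b, j, l), comb(b, j, l, l))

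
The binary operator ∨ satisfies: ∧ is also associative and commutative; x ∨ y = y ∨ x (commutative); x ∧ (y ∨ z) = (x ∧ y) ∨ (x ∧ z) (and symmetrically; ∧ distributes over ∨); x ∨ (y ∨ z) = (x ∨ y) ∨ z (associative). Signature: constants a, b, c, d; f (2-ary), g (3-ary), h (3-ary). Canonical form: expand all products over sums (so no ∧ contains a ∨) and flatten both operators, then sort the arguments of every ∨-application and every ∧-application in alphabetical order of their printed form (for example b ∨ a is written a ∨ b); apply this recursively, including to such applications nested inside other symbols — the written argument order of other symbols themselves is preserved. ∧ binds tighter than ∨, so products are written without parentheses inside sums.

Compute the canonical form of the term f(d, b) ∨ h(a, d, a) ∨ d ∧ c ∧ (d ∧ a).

Answer: a ∧ c ∧ d ∧ d ∨ f(d, b) ∨ h(a, d, a)

Derivation:
Merge nested applications:  f(d, b) ∨ h(a, d, a) ∨ a ∧ c ∧ d ∧ d
Sort:  a ∧ c ∧ d ∧ d ∨ f(d, b) ∨ h(a, d, a)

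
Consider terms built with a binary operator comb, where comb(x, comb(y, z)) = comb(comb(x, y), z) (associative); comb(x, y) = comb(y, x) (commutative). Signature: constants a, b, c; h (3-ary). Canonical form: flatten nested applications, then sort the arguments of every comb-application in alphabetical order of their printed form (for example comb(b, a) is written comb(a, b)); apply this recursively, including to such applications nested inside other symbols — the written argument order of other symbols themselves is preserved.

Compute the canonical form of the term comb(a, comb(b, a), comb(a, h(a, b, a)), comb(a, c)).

Answer: comb(a, a, a, a, b, c, h(a, b, a))

Derivation:
Flatten:  comb(a, b, a, a, h(a, b, a), a, c)
Sort:  comb(a, a, a, a, b, c, h(a, b, a))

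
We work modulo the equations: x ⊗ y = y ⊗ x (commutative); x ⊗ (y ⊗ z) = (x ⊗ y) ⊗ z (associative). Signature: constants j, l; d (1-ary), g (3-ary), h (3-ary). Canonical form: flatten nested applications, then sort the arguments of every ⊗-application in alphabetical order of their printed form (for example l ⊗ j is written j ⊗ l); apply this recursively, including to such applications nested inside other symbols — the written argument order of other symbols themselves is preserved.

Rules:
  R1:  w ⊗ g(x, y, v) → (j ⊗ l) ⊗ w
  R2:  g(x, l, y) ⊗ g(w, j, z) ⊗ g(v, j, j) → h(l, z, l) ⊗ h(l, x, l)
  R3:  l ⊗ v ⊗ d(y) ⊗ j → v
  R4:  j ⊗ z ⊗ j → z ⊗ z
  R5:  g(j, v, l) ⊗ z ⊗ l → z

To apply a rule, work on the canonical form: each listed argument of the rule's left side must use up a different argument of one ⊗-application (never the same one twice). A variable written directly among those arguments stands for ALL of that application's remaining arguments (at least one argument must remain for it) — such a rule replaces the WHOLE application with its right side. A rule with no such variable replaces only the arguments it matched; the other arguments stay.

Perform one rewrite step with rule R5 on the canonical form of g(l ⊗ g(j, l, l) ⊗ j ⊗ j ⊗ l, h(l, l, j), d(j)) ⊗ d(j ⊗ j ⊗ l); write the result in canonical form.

Canonical form:  d(j ⊗ j ⊗ l) ⊗ g(g(j, l, l) ⊗ j ⊗ j ⊗ l ⊗ l, h(l, l, j), d(j))
R5 matches:  uses g(j, l, l), l;  v := l, z := j ⊗ j ⊗ l
The extension variable absorbs all remaining arguments, so the whole application is rewritten.
New term:  d(j ⊗ j ⊗ l) ⊗ g(j ⊗ j ⊗ l, h(l, l, j), d(j))

Answer: d(j ⊗ j ⊗ l) ⊗ g(j ⊗ j ⊗ l, h(l, l, j), d(j))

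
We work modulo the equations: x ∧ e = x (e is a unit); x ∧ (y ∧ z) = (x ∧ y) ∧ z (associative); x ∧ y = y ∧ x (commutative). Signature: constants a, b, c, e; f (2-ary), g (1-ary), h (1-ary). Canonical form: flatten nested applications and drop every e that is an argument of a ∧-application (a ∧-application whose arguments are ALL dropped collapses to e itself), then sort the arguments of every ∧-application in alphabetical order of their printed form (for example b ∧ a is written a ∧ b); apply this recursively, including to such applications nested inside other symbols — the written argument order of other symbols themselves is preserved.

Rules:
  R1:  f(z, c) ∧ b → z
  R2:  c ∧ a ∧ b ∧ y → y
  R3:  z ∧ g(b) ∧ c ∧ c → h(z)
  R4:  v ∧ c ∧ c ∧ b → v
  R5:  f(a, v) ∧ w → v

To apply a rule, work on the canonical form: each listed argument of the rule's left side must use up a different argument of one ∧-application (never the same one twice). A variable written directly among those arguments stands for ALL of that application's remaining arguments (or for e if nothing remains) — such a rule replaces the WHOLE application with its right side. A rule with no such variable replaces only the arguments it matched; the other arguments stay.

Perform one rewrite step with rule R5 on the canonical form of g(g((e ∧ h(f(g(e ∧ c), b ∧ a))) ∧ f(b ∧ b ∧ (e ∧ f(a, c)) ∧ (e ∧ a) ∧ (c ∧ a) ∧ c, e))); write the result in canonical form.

Answer: g(g(f(c, e) ∧ h(f(g(c), a ∧ b))))

Derivation:
Canonical form:  g(g(f(a ∧ a ∧ b ∧ b ∧ c ∧ c ∧ f(a, c), e) ∧ h(f(g(c), a ∧ b))))
R5 matches:  uses f(a, c);  v := c, w := a ∧ a ∧ b ∧ b ∧ c ∧ c
The extension variable absorbs all remaining arguments, so the whole application is rewritten.
Result:  g(g(f(c, e) ∧ h(f(g(c), a ∧ b))))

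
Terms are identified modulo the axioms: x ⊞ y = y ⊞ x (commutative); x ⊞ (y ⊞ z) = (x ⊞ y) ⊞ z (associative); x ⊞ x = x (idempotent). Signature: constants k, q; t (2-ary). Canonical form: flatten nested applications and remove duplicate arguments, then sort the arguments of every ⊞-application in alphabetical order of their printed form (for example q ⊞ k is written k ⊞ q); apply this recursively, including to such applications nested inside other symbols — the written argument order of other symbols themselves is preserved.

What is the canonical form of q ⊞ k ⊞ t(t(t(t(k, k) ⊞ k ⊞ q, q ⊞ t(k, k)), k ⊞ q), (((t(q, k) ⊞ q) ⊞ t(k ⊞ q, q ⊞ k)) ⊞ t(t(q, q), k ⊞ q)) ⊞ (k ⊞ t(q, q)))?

Answer: k ⊞ q ⊞ t(t(t(k ⊞ q ⊞ t(k, k), q ⊞ t(k, k)), k ⊞ q), k ⊞ q ⊞ t(k ⊞ q, k ⊞ q) ⊞ t(q, k) ⊞ t(q, q) ⊞ t(t(q, q), k ⊞ q))

Derivation:
Canonicalize subterm:  t(t(t(t(k, k) ⊞ k ⊞ q, q ⊞ t(k, k)), k ⊞ q), (((t(q, k) ⊞ q) ⊞ t(k ⊞ q, q ⊞ k)) ⊞ t(t(q, q), k ⊞ q)) ⊞ (k ⊞ t(q, q)))  →  t(t(t(k ⊞ q ⊞ t(k, k), q ⊞ t(k, k)), k ⊞ q), k ⊞ q ⊞ t(k ⊞ q, k ⊞ q) ⊞ t(q, k) ⊞ t(q, q) ⊞ t(t(q, q), k ⊞ q))
Sort:  k ⊞ q ⊞ t(t(t(k ⊞ q ⊞ t(k, k), q ⊞ t(k, k)), k ⊞ q), k ⊞ q ⊞ t(k ⊞ q, k ⊞ q) ⊞ t(q, k) ⊞ t(q, q) ⊞ t(t(q, q), k ⊞ q))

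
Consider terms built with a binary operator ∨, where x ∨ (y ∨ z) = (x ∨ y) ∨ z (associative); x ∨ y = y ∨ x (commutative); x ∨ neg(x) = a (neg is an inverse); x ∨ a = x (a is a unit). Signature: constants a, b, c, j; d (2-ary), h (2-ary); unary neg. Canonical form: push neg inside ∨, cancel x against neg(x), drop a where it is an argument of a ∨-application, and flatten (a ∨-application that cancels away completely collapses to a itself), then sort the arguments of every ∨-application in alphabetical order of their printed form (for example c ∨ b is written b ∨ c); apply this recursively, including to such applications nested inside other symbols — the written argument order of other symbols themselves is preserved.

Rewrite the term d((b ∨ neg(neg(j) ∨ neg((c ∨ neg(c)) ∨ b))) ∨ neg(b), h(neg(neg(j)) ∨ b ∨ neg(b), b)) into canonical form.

Answer: d(b ∨ j, h(j, b))

Derivation:
Descend into:  (b ∨ neg(neg(j) ∨ neg((c ∨ neg(c)) ∨ b))) ∨ neg(b)
Push neg inside:  distribute neg over ∨ and collapse double neg
Cancel:  c cancels
Combine occurrences:  b ∨ j
Put back:  d(b ∨ j, h(j, b))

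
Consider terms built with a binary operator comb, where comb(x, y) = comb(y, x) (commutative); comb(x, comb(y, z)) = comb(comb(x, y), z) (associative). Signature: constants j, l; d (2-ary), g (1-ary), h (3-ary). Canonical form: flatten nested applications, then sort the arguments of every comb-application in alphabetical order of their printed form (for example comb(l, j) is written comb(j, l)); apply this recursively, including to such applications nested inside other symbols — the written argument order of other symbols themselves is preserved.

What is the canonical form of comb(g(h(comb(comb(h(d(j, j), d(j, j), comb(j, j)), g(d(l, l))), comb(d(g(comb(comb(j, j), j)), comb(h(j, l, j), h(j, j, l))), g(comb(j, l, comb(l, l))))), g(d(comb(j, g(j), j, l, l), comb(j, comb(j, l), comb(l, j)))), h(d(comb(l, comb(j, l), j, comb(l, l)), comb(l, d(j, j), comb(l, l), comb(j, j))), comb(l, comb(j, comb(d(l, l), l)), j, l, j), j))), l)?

Answer: comb(g(h(comb(d(g(comb(j, j, j)), comb(h(j, j, l), h(j, l, j))), g(comb(j, l, l, l)), g(d(l, l)), h(d(j, j), d(j, j), comb(j, j))), g(d(comb(g(j), j, j, l, l), comb(j, j, j, l, l))), h(d(comb(j, j, l, l, l, l), comb(d(j, j), j, j, l, l, l)), comb(d(l, l), j, j, j, l, l, l), j))), l)

Derivation:
Canonicalize subterm:  g(h(comb(comb(h(d(j, j), d(j, j), comb(j, j)), g(d(l, l))), comb(d(g(comb(comb(j, j), j)), comb(h(j, l, j), h(j, j, l))), g(comb(j, l, comb(l, l))))), g(d(comb(j, g(j), j, l, l), comb(j, comb(j, l), comb(l, j)))), h(d(comb(l, comb(j, l), j, comb(l, l)), comb(l, d(j, j), comb(l, l), comb(j, j))), comb(l, comb(j, comb(d(l, l), l)), j, l, j), j)))  →  g(h(comb(d(g(comb(j, j, j)), comb(h(j, j, l), h(j, l, j))), g(comb(j, l, l, l)), g(d(l, l)), h(d(j, j), d(j, j), comb(j, j))), g(d(comb(g(j), j, j, l, l), comb(j, j, j, l, l))), h(d(comb(j, j, l, l, l, l), comb(d(j, j), j, j, l, l, l)), comb(d(l, l), j, j, j, l, l, l), j)))
Order the arguments:  comb(g(h(comb(d(g(comb(j, j, j)), comb(h(j, j, l), h(j, l, j))), g(comb(j, l, l, l)), g(d(l, l)), h(d(j, j), d(j, j), comb(j, j))), g(d(comb(g(j), j, j, l, l), comb(j, j, j, l, l))), h(d(comb(j, j, l, l, l, l), comb(d(j, j), j, j, l, l, l)), comb(d(l, l), j, j, j, l, l, l), j))), l)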